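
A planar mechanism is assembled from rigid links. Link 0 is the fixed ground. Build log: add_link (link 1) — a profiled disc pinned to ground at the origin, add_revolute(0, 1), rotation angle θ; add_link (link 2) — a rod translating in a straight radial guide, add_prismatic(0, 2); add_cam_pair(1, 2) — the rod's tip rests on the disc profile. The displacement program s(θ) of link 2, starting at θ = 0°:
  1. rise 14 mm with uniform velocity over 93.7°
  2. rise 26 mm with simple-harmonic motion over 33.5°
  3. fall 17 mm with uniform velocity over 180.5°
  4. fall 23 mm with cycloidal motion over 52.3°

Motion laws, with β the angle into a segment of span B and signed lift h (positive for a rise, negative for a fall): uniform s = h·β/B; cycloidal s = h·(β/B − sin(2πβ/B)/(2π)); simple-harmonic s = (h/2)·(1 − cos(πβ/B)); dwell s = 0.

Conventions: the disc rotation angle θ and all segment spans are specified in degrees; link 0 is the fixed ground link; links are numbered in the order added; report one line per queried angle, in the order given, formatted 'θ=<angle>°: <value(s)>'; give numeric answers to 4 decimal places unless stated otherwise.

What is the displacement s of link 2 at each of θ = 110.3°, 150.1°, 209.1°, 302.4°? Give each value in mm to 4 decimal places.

seg 1 [0°–93.7°] uniform, h=14: full span → s += 14 → s = 14.0000
seg 2 [93.7°–127.2°] simple-harmonic, h=26: θ=110.3° here. β=16.6, B=33.5. 26/2·(1 − cos(π·0.4955)) = 12.8171 → s = 26.8171
seg 2 [93.7°–127.2°] simple-harmonic, h=26: full span → s += 26 → s = 40.0000
seg 3 [127.2°–307.7°] uniform, h=-17: θ=150.1° here. β=22.9, B=180.5. -17·22.9/180.5 = -2.1568 → s = 37.8432
seg 3 [127.2°–307.7°] uniform, h=-17: θ=209.1° here. β=81.9, B=180.5. -17·81.9/180.5 = -7.7136 → s = 32.2864
seg 3 [127.2°–307.7°] uniform, h=-17: θ=302.4° here. β=175.2, B=180.5. -17·175.2/180.5 = -16.5008 → s = 23.4992

θ=110.3°: 26.8171
θ=150.1°: 37.8432
θ=209.1°: 32.2864
θ=302.4°: 23.4992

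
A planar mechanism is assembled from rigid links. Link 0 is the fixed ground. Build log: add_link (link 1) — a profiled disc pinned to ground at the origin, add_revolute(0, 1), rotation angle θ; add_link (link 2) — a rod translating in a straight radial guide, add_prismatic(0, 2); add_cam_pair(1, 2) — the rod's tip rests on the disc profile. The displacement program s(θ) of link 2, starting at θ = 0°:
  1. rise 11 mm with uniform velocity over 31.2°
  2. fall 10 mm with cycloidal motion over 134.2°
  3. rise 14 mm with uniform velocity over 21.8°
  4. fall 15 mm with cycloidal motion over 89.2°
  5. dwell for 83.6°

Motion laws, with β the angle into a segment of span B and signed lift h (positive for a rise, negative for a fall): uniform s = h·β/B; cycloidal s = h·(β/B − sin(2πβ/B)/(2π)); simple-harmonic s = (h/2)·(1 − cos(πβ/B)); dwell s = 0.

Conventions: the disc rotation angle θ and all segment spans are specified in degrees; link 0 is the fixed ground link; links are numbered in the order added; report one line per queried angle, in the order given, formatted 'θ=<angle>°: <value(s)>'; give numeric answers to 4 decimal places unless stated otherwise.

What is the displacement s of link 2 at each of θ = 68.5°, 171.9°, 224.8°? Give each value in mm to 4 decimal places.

seg 1 [0°–31.2°] uniform, h=11: full span → s += 11 → s = 11.0000
seg 2 [31.2°–165.4°] cycloidal, h=-10: θ=68.5° here. β=37.3, B=134.2. -10·(0.2779 − sin(2π·0.2779)/(2π)) = -1.2124 → s = 9.7876
seg 2 [31.2°–165.4°] cycloidal, h=-10: full span → s += -10 → s = 1.0000
seg 3 [165.4°–187.2°] uniform, h=14: θ=171.9° here. β=6.5, B=21.8. 14·6.5/21.8 = 4.1743 → s = 5.1743
seg 3 [165.4°–187.2°] uniform, h=14: full span → s += 14 → s = 15.0000
seg 4 [187.2°–276.4°] cycloidal, h=-15: θ=224.8° here. β=37.6, B=89.2. -15·(0.4215 − sin(2π·0.4215)/(2π)) = -5.1929 → s = 9.8071

θ=68.5°: 9.7876
θ=171.9°: 5.1743
θ=224.8°: 9.8071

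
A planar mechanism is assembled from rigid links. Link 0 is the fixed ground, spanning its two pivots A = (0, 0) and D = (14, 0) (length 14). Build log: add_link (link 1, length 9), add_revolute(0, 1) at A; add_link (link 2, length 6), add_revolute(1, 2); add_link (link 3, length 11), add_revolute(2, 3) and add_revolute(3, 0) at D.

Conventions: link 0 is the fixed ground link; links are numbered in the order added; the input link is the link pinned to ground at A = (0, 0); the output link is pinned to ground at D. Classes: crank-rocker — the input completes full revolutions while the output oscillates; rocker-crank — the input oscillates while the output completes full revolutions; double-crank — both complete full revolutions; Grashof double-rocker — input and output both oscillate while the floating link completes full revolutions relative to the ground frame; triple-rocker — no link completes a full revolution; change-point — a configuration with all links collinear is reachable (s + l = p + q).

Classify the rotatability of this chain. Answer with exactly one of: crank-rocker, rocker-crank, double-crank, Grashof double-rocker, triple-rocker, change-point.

lengths: ground=14, input=9, coupler=6, output=11
sorted: s=6 (shortest), l=14 (longest), p+q=20
s + l = 20 vs p + q = 20
s + l = p + q → change-point (collinear configuration reachable)

change-point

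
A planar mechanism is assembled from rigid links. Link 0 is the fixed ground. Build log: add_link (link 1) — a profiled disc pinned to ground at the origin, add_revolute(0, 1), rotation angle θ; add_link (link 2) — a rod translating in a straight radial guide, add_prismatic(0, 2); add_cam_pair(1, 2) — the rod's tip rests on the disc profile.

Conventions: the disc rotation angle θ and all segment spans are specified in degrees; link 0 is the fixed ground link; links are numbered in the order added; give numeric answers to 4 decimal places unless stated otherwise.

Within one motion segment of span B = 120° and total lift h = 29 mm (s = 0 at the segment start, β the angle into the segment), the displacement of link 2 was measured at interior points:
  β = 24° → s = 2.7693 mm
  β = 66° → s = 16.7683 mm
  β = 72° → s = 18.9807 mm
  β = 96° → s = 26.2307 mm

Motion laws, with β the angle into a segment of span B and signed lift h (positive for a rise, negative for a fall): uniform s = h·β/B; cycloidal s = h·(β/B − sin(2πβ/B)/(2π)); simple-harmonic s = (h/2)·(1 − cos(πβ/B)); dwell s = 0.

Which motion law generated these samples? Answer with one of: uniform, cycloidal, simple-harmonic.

candidates at β/B = r: uniform s = h·r (linear in β); cycloidal s = h·(r − sin(2πr)/(2π)); simple-harmonic s = (h/2)(1 − cos(πr))
β=24°: printed 2.7693 | uniform 5.8000, cycloidal 1.4104, simple-harmonic 2.7693
β=66°: printed 16.7683 | uniform 15.9500, cycloidal 17.3763, simple-harmonic 16.7683
β=72°: printed 18.9807 | uniform 17.4000, cycloidal 20.1129, simple-harmonic 18.9807
β=96°: printed 26.2307 | uniform 23.2000, cycloidal 27.5896, simple-harmonic 26.2307
only one law matches every sample → simple-harmonic

simple-harmonic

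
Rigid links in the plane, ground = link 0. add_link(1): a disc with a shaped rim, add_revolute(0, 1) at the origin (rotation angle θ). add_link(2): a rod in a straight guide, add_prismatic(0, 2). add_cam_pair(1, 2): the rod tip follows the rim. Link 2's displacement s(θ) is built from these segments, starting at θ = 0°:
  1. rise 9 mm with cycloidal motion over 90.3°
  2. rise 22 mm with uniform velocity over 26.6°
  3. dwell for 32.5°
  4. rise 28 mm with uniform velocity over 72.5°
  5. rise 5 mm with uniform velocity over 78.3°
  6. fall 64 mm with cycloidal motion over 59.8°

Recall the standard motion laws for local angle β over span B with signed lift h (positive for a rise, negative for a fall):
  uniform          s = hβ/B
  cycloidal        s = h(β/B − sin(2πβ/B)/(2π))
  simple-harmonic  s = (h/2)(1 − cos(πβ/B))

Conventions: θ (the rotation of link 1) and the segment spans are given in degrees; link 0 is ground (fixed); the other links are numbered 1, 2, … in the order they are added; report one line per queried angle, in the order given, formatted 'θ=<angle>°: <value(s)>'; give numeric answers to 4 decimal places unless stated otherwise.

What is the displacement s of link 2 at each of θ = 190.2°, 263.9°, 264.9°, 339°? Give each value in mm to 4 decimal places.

segment 1 (0° to 90.3°, cycloidal, h = 9) is passed completely: s = 0.0000 + (9) = 9.0000
segment 2 (90.3° to 116.9°, uniform, h = 22) is passed completely: s = 9.0000 + (22) = 31.0000
segment 3 (116.9° to 149.4°, dwell): s unchanged at 31.0000
θ = 190.2° falls in segment 4 (149.4° to 221.9°, uniform, h = 28): β = 190.2 − 149.4 = 40.8°, B = 72.5°; Δs = 28·40.8/72.5 = 15.7572; s = 31.0000 + 15.7572 = 46.7572
segment 4 (149.4° to 221.9°, uniform, h = 28) is passed completely: s = 31.0000 + (28) = 59.0000
θ = 263.9° falls in segment 5 (221.9° to 300.2°, uniform, h = 5): β = 263.9 − 221.9 = 42°, B = 78.3°; Δs = 5·42/78.3 = 2.6820; s = 59.0000 + 2.6820 = 61.6820
θ = 264.9° falls in segment 5 (221.9° to 300.2°, uniform, h = 5): β = 264.9 − 221.9 = 43°, B = 78.3°; Δs = 5·43/78.3 = 2.7458; s = 59.0000 + 2.7458 = 61.7458
segment 5 (221.9° to 300.2°, uniform, h = 5) is passed completely: s = 59.0000 + (5) = 64.0000
θ = 339° falls in segment 6 (300.2° to 360°, cycloidal, h = -64): β = 339 − 300.2 = 38.8°, B = 59.8°; Δs = -64·(0.6488 − sin(2π·0.6488)/(2π)) = -49.7214; s = 64.0000 − 49.7214 = 14.2786

θ=190.2°: 46.7572
θ=263.9°: 61.6820
θ=264.9°: 61.7458
θ=339°: 14.2786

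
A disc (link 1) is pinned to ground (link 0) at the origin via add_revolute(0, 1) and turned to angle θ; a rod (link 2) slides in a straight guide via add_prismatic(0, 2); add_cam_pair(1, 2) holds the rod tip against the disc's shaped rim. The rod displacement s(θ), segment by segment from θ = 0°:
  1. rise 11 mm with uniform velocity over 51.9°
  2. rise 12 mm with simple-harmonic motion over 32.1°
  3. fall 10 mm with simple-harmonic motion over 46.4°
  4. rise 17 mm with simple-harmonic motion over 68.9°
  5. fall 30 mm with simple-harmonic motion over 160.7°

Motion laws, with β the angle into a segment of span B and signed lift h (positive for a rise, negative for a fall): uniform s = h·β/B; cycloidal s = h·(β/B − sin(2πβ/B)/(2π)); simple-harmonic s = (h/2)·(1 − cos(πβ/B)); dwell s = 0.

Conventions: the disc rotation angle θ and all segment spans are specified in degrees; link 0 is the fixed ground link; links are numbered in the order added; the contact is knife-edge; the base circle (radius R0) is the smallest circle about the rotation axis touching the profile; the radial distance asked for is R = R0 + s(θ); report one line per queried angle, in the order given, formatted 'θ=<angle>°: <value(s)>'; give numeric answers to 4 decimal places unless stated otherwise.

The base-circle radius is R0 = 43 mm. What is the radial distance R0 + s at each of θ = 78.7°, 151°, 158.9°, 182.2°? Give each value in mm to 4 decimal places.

segment 1 (0° to 51.9°, uniform, h = 11) is passed completely: s = 0.0000 + (11) = 11.0000
θ = 78.7° falls in segment 2 (51.9° to 84°, simple-harmonic, h = 12): β = 78.7 − 51.9 = 26.8°, B = 32.1°; Δs = 12/2·(1 − cos(π·0.8349)) = 11.2108; s = 11.0000 + 11.2108 = 22.2108
segment 2 (51.9° to 84°, simple-harmonic, h = 12) is passed completely: s = 11.0000 + (12) = 23.0000
segment 3 (84° to 130.4°, simple-harmonic, h = -10) is passed completely: s = 23.0000 + (-10) = 13.0000
θ = 151° falls in segment 4 (130.4° to 199.3°, simple-harmonic, h = 17): β = 151 − 130.4 = 20.6°, B = 68.9°; Δs = 17/2·(1 − cos(π·0.2990)) = 3.4819; s = 13.0000 + 3.4819 = 16.4819
θ = 158.9° falls in segment 4 (130.4° to 199.3°, simple-harmonic, h = 17): β = 158.9 − 130.4 = 28.5°, B = 68.9°; Δs = 17/2·(1 − cos(π·0.4136)) = 6.2221; s = 13.0000 + 6.2221 = 19.2221
θ = 182.2° falls in segment 4 (130.4° to 199.3°, simple-harmonic, h = 17): β = 182.2 − 130.4 = 51.8°, B = 68.9°; Δs = 17/2·(1 − cos(π·0.7518)) = 14.5446; s = 13.0000 + 14.5446 = 27.5446
θ=78.7°: R = R0 + s = 43 + 22.2108 = 65.2108
θ=151°: R = R0 + s = 43 + 16.4819 = 59.4819
θ=158.9°: R = R0 + s = 43 + 19.2221 = 62.2221
θ=182.2°: R = R0 + s = 43 + 27.5446 = 70.5446

θ=78.7°: 65.2108
θ=151°: 59.4819
θ=158.9°: 62.2221
θ=182.2°: 70.5446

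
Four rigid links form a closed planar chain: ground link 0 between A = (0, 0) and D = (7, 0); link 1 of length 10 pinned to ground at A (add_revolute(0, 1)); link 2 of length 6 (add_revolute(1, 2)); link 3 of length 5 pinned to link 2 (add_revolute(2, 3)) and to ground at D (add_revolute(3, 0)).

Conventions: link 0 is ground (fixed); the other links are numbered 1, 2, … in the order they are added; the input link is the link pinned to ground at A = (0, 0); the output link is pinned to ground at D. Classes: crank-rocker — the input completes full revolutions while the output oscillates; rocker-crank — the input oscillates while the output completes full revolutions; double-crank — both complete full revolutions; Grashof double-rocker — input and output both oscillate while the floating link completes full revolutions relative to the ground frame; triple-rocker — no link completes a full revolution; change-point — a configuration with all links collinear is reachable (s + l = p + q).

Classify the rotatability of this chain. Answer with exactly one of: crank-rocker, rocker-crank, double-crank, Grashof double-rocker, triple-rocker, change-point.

lengths: ground=7, input=10, coupler=6, output=5
sorted: s=5 (shortest), l=10 (longest), p+q=13
s + l = 15 vs p + q = 13
s + l > p + q → non-Grashof → no link fully rotates → triple-rocker

triple-rocker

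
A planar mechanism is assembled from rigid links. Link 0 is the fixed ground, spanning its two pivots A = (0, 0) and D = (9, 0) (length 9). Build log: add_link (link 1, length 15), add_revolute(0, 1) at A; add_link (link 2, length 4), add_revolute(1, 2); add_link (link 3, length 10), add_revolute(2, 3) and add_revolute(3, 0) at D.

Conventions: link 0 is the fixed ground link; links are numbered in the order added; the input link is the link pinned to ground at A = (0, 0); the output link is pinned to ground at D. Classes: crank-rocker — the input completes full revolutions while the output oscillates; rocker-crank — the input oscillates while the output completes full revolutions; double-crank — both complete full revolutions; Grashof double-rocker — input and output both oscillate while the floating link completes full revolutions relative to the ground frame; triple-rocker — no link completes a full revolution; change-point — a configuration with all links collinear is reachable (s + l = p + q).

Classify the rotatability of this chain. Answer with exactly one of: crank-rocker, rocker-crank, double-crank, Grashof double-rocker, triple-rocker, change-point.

lengths: ground=9, input=15, coupler=4, output=10
sorted: s=4 (shortest), l=15 (longest), p+q=19
s + l = 19 vs p + q = 19
s + l = p + q → change-point (collinear configuration reachable)

change-point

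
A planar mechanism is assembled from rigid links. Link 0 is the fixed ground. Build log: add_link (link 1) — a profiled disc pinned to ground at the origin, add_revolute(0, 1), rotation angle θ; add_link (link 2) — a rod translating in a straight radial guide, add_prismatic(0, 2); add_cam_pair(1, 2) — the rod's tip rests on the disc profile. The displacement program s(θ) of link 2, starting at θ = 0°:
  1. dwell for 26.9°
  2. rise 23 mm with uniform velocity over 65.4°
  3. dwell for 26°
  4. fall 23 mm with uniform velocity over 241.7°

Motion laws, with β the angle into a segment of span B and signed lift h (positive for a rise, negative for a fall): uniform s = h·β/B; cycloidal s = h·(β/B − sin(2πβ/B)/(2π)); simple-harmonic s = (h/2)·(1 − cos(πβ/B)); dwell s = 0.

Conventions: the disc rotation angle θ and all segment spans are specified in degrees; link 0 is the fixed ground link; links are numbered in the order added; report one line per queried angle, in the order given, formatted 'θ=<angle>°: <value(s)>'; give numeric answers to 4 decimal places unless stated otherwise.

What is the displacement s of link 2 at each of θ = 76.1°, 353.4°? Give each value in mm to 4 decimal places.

seg 1 [0°–26.9°] dwell: s stays 0.0000
seg 2 [26.9°–92.3°] uniform, h=23: θ=76.1° here. β=49.2, B=65.4. 23·49.2/65.4 = 17.3028 → s = 17.3028
seg 2 [26.9°–92.3°] uniform, h=23: full span → s += 23 → s = 23.0000
seg 3 [92.3°–118.3°] dwell: s stays 23.0000
seg 4 [118.3°–360°] uniform, h=-23: θ=353.4° here. β=235.1, B=241.7. -23·235.1/241.7 = -22.3719 → s = 0.6281

θ=76.1°: 17.3028
θ=353.4°: 0.6281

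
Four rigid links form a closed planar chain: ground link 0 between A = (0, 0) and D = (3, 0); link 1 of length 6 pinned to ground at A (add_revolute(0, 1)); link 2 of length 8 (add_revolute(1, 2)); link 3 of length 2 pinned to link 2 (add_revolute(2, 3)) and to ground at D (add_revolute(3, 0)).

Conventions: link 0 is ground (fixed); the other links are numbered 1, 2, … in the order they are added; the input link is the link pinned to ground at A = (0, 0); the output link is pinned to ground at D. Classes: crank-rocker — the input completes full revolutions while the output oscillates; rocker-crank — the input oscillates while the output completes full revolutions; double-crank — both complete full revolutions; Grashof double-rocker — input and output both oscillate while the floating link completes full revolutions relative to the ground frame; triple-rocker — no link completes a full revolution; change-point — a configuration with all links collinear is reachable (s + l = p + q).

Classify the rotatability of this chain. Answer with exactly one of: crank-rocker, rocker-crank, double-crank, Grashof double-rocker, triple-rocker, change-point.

lengths: ground=3, input=6, coupler=8, output=2
sorted: s=2 (shortest), l=8 (longest), p+q=9
s + l = 10 vs p + q = 9
s + l > p + q → non-Grashof → no link fully rotates → triple-rocker

triple-rocker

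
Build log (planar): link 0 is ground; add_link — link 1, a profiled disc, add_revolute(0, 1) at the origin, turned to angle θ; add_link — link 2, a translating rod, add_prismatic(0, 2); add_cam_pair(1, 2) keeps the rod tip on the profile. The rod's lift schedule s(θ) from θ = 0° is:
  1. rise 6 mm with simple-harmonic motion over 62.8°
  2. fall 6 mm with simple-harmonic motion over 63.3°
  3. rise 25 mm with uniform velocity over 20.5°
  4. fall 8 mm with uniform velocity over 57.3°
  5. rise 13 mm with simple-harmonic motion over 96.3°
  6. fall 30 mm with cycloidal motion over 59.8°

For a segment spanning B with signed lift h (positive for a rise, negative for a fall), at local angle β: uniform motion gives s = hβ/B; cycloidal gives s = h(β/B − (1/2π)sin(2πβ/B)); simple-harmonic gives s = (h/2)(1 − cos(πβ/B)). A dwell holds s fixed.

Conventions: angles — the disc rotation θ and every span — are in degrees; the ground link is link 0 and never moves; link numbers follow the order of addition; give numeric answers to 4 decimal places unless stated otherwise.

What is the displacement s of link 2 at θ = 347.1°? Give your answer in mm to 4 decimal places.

seg 1 [0°–62.8°] simple-harmonic, h=6: full span → s += 6 → s = 6.0000
seg 2 [62.8°–126.1°] simple-harmonic, h=-6: full span → s += -6 → s = 0.0000
seg 3 [126.1°–146.6°] uniform, h=25: full span → s += 25 → s = 25.0000
seg 4 [146.6°–203.9°] uniform, h=-8: full span → s += -8 → s = 17.0000
seg 5 [203.9°–300.2°] simple-harmonic, h=13: full span → s += 13 → s = 30.0000
seg 6 [300.2°–360°] cycloidal, h=-30: θ=347.1° here. β=46.9, B=59.8. -30·(0.7843 − sin(2π·0.7843)/(2π)) = -28.1927 → s = 1.8073

1.8073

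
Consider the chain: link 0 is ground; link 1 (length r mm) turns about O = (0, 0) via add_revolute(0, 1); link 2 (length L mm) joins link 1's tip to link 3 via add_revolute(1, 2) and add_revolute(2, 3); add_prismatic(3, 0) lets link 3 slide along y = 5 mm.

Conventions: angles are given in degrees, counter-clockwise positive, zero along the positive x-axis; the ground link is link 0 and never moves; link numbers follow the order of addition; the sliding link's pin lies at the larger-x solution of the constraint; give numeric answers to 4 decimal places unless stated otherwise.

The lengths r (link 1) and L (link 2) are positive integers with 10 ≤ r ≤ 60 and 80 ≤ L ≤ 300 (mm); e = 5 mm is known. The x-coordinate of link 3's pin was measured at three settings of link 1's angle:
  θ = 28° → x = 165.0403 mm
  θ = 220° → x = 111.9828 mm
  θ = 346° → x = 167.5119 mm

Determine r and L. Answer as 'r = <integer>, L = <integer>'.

constraint per measurement: (x − r cos θ)² + (r sin θ − e)² = L²
subtracting the θ₁ and θ₂ equations cancels the r² and L² terms:
r = (x₁² − x₂²) / (2[(x₁cos θ₁ + e sin θ₁) − (x₂cos θ₂ + e sin θ₂)]) = 31.0000 → r = 31
L² = (x₁ − r cos θ₁)² + (r sin θ₁ − e)² = 19044.0044 → L = 138.0000 → L = 138
check at θ₃=346°: x = 167.5119 (printed 167.5119) ✓

r = 31, L = 138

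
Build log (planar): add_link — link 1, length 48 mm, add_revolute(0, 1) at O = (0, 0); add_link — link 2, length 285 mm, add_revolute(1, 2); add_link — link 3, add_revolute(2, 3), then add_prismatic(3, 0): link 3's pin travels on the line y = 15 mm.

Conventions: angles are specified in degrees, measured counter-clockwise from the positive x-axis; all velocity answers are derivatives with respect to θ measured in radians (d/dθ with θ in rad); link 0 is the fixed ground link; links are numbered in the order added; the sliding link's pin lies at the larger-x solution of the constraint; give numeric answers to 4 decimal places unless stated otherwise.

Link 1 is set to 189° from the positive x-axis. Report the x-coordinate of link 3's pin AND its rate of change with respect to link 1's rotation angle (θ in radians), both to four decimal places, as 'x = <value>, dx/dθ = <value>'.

geometry: r = 48 mm, L = 285 mm, e = 15 mm
crank pin P = (r cos θ, r sin θ) = (-47.409040, -7.508854)
h = r sin θ − e = -7.508854 − 15 = -22.508854
x = r cos θ + √(L² − h²) = -47.409040 + 284.109753 = 236.700712
dx/dθ = −r sin θ − h·r cos θ/√(L² − h²) (θ in radians; h = -22.508854) = 3.752830

x = 236.7007, dx/dθ = 3.7528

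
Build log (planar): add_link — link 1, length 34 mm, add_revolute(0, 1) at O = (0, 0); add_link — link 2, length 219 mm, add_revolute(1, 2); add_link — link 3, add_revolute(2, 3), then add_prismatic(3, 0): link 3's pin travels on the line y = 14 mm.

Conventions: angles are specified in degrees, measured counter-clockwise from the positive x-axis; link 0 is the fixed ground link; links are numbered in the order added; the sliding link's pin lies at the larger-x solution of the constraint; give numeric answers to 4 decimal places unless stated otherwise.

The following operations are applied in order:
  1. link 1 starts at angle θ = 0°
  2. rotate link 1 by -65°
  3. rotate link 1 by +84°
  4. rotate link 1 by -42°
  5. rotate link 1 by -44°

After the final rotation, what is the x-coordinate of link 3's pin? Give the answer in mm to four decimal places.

geometry: r = 34 mm, L = 219 mm, e = 14 mm; θ starts at 0°
rotate link 1 by -65°: θ ← 0° -65° = -65°
rotate link 1 by +84°: θ ← -65° +84° = 19°
rotate link 1 by -42°: θ ← 19° -42° = -23°
rotate link 1 by -44°: θ ← -23° -44° = -67°
crank pin P = (r cos θ, r sin θ) = (13.284858, -31.297165)
h = r sin θ − e = -31.297165 − 14 = -45.297165
x = r cos θ + √(L² − h²) = 13.284858 + 214.264245 = 227.549104

227.5491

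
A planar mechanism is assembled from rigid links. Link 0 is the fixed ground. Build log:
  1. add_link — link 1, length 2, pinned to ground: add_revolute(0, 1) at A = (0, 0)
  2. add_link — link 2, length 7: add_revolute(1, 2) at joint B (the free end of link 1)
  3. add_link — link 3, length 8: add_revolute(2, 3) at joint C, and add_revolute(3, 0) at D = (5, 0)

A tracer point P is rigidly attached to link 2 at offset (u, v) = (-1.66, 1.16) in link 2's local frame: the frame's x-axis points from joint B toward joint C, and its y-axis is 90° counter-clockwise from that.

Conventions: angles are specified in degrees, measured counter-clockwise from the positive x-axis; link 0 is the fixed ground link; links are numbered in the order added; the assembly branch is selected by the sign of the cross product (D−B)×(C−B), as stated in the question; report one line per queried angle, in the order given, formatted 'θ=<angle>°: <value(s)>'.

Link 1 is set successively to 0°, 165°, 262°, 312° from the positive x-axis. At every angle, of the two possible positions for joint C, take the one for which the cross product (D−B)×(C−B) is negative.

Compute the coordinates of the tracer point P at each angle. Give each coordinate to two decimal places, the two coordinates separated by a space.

A=(0,0), D=(5.00,0)
θ=0°: B = A + 2.00·(cos0°, sin0°) = (2.0000, 0.0000)
θ=0°: |BD| = 3.0000
θ=0°: circle(B,7.00) ∩ circle(D,8.00): a=-1.0000, h=6.9282
θ=0°:   candidates: C₊=(1.0000,6.9282) cross=20.785; C₋=(1.0000,-6.9282) cross=-20.785
θ=0°:   branch - wants cross < 0 → take C=(1.0000,-6.9282) (cross=-20.785)
θ=0°: ex = (C−B)/|BC| = (-0.1429,-0.9897); ey = (0.9897,-0.1429)
θ=0°: P = B + -1.66·ex + 1.16·ey = (3.3852,1.4773)
θ=165°: B = A + 2.00·(cos165°, sin165°) = (-1.9319, 0.5176)
θ=165°: |BD| = 6.9512
θ=165°: circle(B,7.00) ∩ circle(D,8.00): a=2.3966, h=6.5769
θ=165°:   candidates: C₊=(0.9479,6.8979) cross=45.717; C₋=(-0.0317,-6.2195) cross=-45.717
θ=165°:   branch - wants cross < 0 → take C=(-0.0317,-6.2195) (cross=-45.717)
θ=165°: ex = (C−B)/|BC| = (0.2715,-0.9625); ey = (0.9625,0.2715)
θ=165°: P = B + -1.66·ex + 1.16·ey = (-1.2660,2.4302)
θ=262°: B = A + 2.00·(cos262°, sin262°) = (-0.2783, -1.9805)
θ=262°: |BD| = 5.6377
θ=262°: circle(B,7.00) ∩ circle(D,8.00): a=1.4885, h=6.8399
θ=262°:   candidates: C₊=(-1.2876,4.9463) cross=38.561; C₋=(3.5182,-7.8616) cross=-38.561
θ=262°:   branch - wants cross < 0 → take C=(3.5182,-7.8616) (cross=-38.561)
θ=262°: ex = (C−B)/|BC| = (0.5424,-0.8401); ey = (0.8401,0.5424)
θ=262°: P = B + -1.66·ex + 1.16·ey = (-0.2041,0.0432)
θ=312°: B = A + 2.00·(cos312°, sin312°) = (1.3383, -1.4863)
θ=312°: |BD| = 3.9519
θ=312°: circle(B,7.00) ∩ circle(D,8.00): a=0.0781, h=6.9996
θ=312°:   candidates: C₊=(-1.2219,5.0287) cross=27.661; C₋=(4.0432,-7.9426) cross=-27.661
θ=312°:   branch - wants cross < 0 → take C=(4.0432,-7.9426) (cross=-27.661)
θ=312°: ex = (C−B)/|BC| = (0.3864,-0.9223); ey = (0.9223,0.3864)
θ=312°: P = B + -1.66·ex + 1.16·ey = (1.7667,0.4930)

θ=0°: 3.39 1.48
θ=165°: -1.27 2.43
θ=262°: -0.20 0.04
θ=312°: 1.77 0.49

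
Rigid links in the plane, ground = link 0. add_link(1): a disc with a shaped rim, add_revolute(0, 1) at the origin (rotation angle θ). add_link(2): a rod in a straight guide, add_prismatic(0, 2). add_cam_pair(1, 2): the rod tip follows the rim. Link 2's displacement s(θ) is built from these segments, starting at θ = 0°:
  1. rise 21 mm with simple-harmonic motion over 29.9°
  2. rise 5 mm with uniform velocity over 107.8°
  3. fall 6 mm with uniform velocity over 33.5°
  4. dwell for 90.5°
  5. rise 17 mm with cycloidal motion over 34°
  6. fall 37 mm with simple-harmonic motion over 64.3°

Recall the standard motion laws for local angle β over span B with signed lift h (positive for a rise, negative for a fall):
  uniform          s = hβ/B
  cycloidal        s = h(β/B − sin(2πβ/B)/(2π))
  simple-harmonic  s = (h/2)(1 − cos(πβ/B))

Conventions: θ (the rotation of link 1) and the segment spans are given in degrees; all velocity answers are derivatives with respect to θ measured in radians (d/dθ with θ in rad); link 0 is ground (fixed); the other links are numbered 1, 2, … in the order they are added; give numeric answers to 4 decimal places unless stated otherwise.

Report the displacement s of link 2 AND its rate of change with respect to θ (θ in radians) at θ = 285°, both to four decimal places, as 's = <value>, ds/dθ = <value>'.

segment 1 (0° to 29.9°, simple-harmonic, h = 21) is passed completely: s = 0.0000 + (21) = 21.0000
segment 2 (29.9° to 137.7°, uniform, h = 5) is passed completely: s = 21.0000 + (5) = 26.0000
segment 3 (137.7° to 171.2°, uniform, h = -6) is passed completely: s = 26.0000 + (-6) = 20.0000
segment 4 (171.2° to 261.7°, dwell): s unchanged at 20.0000
θ = 285° falls in segment 5 (261.7° to 295.7°, cycloidal, h = 17): β = 285 − 261.7 = 23.3°, B = 34°; Δs = 17·(0.6853 − sin(2π·0.6853)/(2π)) = 14.1351; s = 20.0000 + 14.1351 = 34.1351
velocity in seg [261.7°–295.7°] (cycloidal), θ in radians: β = 23.3° = 0.4067 rad, B = 34° = 0.5934 rad; ds/dθ = (h/B)(1 − cos(2πβ/B)) = (17/0.5934)(1 − cos(2π·0.6853)) = 39.976732 mm/rad

s = 34.1351, ds/dθ = 39.9767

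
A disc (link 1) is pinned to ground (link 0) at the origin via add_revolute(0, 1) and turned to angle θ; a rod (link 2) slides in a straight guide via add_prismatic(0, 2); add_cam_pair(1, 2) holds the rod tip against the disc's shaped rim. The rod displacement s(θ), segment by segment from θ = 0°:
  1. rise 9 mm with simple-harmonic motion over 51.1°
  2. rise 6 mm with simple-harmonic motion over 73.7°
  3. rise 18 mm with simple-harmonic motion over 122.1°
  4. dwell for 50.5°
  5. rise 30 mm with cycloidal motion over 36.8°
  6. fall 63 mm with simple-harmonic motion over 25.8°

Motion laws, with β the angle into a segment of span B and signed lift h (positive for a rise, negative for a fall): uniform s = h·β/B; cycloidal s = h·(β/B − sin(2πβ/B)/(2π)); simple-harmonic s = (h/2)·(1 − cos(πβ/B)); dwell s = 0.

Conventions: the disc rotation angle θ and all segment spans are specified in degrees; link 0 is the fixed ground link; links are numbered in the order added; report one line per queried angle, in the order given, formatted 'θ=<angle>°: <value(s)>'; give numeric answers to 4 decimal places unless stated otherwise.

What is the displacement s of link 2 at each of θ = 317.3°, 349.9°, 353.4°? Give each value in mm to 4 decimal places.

segment 1 (0° to 51.1°, simple-harmonic, h = 9) is passed completely: s = 0.0000 + (9) = 9.0000
segment 2 (51.1° to 124.8°, simple-harmonic, h = 6) is passed completely: s = 9.0000 + (6) = 15.0000
segment 3 (124.8° to 246.9°, simple-harmonic, h = 18) is passed completely: s = 15.0000 + (18) = 33.0000
segment 4 (246.9° to 297.4°, dwell): s unchanged at 33.0000
θ = 317.3° falls in segment 5 (297.4° to 334.2°, cycloidal, h = 30): β = 317.3 − 297.4 = 19.9°, B = 36.8°; Δs = 30·(0.5408 − sin(2π·0.5408)/(2π)) = 17.4323; s = 33.0000 + 17.4323 = 50.4323
segment 5 (297.4° to 334.2°, cycloidal, h = 30) is passed completely: s = 33.0000 + (30) = 63.0000
θ = 349.9° falls in segment 6 (334.2° to 360°, simple-harmonic, h = -63): β = 349.9 − 334.2 = 15.7°, B = 25.8°; Δs = -63/2·(1 − cos(π·0.6085)) = -42.0330; s = 63.0000 − 42.0330 = 20.9670
θ = 353.4° falls in segment 6 (334.2° to 360°, simple-harmonic, h = -63): β = 353.4 − 334.2 = 19.2°, B = 25.8°; Δs = -63/2·(1 − cos(π·0.7442)) = -53.3633; s = 63.0000 − 53.3633 = 9.6367

θ=317.3°: 50.4323
θ=349.9°: 20.9670
θ=353.4°: 9.6367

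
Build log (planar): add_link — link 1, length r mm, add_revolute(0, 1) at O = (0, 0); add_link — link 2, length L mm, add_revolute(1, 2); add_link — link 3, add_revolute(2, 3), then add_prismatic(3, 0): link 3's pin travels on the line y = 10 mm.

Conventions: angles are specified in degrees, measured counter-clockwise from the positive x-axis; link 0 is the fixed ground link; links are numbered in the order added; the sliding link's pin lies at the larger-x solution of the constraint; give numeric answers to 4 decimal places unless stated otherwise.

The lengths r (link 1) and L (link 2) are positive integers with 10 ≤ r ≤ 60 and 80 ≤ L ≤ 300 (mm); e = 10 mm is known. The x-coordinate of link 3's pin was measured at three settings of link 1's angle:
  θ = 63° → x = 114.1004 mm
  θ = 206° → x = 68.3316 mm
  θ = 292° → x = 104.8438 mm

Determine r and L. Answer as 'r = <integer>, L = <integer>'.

constraint per measurement: (x − r cos θ)² + (r sin θ − e)² = L²
subtracting the θ₁ and θ₂ equations cancels the r² and L² terms:
r = (x₁² − x₂²) / (2[(x₁cos θ₁ + e sin θ₁) − (x₂cos θ₂ + e sin θ₂)]) = 33.0001 → r = 33
L² = (x₁ − r cos θ₁)² + (r sin θ₁ − e)² = 10201.0041 → L = 101.0000 → L = 101
check at θ₃=292°: x = 104.8438 (printed 104.8438) ✓

r = 33, L = 101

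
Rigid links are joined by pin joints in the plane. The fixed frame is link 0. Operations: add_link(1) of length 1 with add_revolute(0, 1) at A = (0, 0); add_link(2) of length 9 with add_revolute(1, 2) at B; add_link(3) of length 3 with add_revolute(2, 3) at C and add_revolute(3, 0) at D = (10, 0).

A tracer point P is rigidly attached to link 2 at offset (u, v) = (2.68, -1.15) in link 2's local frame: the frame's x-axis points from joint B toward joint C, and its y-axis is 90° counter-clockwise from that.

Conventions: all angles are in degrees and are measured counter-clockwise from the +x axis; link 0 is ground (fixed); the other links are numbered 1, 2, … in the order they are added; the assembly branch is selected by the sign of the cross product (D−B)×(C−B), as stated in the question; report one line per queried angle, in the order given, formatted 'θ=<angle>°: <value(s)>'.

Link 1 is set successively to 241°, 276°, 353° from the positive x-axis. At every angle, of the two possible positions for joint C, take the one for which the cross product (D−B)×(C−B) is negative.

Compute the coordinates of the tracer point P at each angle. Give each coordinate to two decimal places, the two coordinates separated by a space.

A=(0,0), D=(10.00,0)
θ=241°: B = A + 1.00·(cos241°, sin241°) = (-0.4848, -0.8746)
θ=241°: |BD| = 10.5212
θ=241°: circle(B,9.00) ∩ circle(D,3.00): a=8.6823, h=2.3703
θ=241°:   candidates: C₊=(7.9704,2.2092) cross=24.938; C₋=(8.3644,-2.5149) cross=-24.938
θ=241°:   branch - wants cross < 0 → take C=(8.3644,-2.5149) (cross=-24.938)
θ=241°: ex = (C−B)/|BC| = (0.9833,-0.1823); ey = (0.1823,0.9833)
θ=241°: P = B + 2.68·ex + -1.15·ey = (1.9407,-2.4938)
θ=276°: B = A + 1.00·(cos276°, sin276°) = (0.1045, -0.9945)
θ=276°: |BD| = 9.9453
θ=276°: circle(B,9.00) ∩ circle(D,3.00): a=8.5925, h=2.6776
θ=276°:   candidates: C₊=(8.3862,2.5289) cross=26.630; C₋=(8.9217,-2.7995) cross=-26.630
θ=276°:   branch - wants cross < 0 → take C=(8.9217,-2.7995) (cross=-26.630)
θ=276°: ex = (C−B)/|BC| = (0.9797,-0.2006); ey = (0.2006,0.9797)
θ=276°: P = B + 2.68·ex + -1.15·ey = (2.4994,-2.6586)
θ=353°: B = A + 1.00·(cos353°, sin353°) = (0.9925, -0.1219)
θ=353°: |BD| = 9.0083
θ=353°: circle(B,9.00) ∩ circle(D,3.00): a=8.5005, h=2.9567
θ=353°:   candidates: C₊=(9.4522,2.9496) cross=26.635; C₋=(9.5322,-2.9633) cross=-26.635
θ=353°:   branch - wants cross < 0 → take C=(9.5322,-2.9633) (cross=-26.635)
θ=353°: ex = (C−B)/|BC| = (0.9489,-0.3157); ey = (0.3157,0.9489)
θ=353°: P = B + 2.68·ex + -1.15·ey = (3.1724,-2.0592)

θ=241°: 1.94 -2.49
θ=276°: 2.50 -2.66
θ=353°: 3.17 -2.06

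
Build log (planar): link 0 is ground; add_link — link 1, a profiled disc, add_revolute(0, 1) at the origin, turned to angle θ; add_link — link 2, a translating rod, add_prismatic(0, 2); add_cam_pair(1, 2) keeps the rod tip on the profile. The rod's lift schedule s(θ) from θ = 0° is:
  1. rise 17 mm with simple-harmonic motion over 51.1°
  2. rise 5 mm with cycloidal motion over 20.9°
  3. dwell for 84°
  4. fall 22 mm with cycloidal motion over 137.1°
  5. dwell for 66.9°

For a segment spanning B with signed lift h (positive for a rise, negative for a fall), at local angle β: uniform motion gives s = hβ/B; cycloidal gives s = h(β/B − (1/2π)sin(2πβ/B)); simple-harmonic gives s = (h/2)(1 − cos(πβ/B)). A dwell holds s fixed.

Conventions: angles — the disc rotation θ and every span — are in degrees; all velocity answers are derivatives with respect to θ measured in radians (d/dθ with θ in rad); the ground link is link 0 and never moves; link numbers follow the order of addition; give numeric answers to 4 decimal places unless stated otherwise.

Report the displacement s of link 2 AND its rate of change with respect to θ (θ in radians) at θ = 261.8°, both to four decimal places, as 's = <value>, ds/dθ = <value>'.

seg 1 [0°–51.1°] simple-harmonic, h=17: full span → s += 17 → s = 17.0000
seg 2 [51.1°–72°] cycloidal, h=5: full span → s += 5 → s = 22.0000
seg 3 [72°–156°] dwell: s stays 22.0000
seg 4 [156°–293.1°] cycloidal, h=-22: θ=261.8° here. β=105.8, B=137.1. -22·(0.7717 − sin(2π·0.7717)/(2π)) = -20.4463 → s = 1.5537
velocity in seg [156°–293.1°] (cycloidal), θ in radians: β = 105.8° = 1.8466 rad, B = 137.1° = 2.3928 rad; ds/dθ = (h/B)(1 − cos(2πβ/B)) = ((-22)/2.3928)(1 − cos(2π·0.7717)) = -7.944414 mm/rad

s = 1.5537, ds/dθ = -7.9444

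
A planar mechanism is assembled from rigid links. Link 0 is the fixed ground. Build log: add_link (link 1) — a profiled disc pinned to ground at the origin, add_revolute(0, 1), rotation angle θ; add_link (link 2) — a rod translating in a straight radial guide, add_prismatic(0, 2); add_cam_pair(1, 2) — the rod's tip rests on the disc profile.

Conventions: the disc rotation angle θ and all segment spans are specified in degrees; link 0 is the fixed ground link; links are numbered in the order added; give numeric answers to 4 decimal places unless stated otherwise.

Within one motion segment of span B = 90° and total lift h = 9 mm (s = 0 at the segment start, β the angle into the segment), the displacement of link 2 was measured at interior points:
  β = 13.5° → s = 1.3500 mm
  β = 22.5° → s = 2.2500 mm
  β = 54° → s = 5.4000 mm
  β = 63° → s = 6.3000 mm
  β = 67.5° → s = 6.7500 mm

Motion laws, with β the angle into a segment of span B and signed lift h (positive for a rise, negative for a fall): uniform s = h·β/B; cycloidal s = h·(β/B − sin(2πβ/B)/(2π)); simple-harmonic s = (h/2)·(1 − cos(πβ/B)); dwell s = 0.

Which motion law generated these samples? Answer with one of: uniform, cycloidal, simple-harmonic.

candidates at β/B = r: uniform s = h·r (linear in β); cycloidal s = h·(r − sin(2πr)/(2π)); simple-harmonic s = (h/2)(1 − cos(πr))
β=13.5°: printed 1.3500 | uniform 1.3500, cycloidal 0.1912, simple-harmonic 0.4905
β=22.5°: printed 2.2500 | uniform 2.2500, cycloidal 0.8176, simple-harmonic 1.3180
β=54°: printed 5.4000 | uniform 5.4000, cycloidal 6.2419, simple-harmonic 5.8906
β=63°: printed 6.3000 | uniform 6.3000, cycloidal 7.6623, simple-harmonic 7.1450
β=67.5°: printed 6.7500 | uniform 6.7500, cycloidal 8.1824, simple-harmonic 7.6820
only one law matches every sample → uniform

uniform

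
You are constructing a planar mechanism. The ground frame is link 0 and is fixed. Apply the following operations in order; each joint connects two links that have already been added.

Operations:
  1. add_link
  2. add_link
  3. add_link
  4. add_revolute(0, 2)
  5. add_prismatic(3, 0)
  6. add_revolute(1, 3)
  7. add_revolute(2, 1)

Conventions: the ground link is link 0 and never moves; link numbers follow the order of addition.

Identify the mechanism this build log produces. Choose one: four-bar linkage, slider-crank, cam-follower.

links: 4 (incl. ground); joints: 3 revolute, 1 prismatic, 0 higher (cam) pair, forming one closed loop
4 links, 3 revolutes + 1 prismatic in one loop → slider-crank

slider-crank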